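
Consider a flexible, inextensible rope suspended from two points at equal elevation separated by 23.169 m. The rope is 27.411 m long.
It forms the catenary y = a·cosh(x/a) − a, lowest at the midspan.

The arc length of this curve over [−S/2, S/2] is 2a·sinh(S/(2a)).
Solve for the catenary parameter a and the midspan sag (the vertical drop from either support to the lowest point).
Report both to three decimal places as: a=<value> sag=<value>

a=11.344 sag=6.447

seed: a₀ = √(S³/(24(L−S))) = √(23.169³/(24·4.242)) = 11.052741
iter 1: u=1.048111  f(a)=+2.392e-01  f'(a)=-8.553e-01  a ← 11.052741 − (+2.392e-01/-8.553e-01) = 11.332397
iter 2: u=1.022246  f(a)=+9.379e-03  f'(a)=-7.894e-01  a ← 11.332397 − (+9.379e-03/-7.894e-01) = 11.344278
iter 3: u=1.021176  f(a)=+1.572e-05  f'(a)=-7.868e-01  a ← 11.344278 − (+1.572e-05/-7.868e-01) = 11.344298
iter 4: u=1.021174  f(a)=+4.436e-11  f'(a)=-7.868e-01  a ← 11.344298 − (+4.436e-11/-7.868e-01) = 11.344298
iter 5: u=1.021174  f(a)=-7.105e-15  f'(a)=-7.868e-01  a ← 11.344298 − (-7.105e-15/-7.868e-01) = 11.344298
converged: |Δa| < 1e-12 after 5 iterations
sag = a·(cosh(S/(2a)) − 1) = 11.344298·(cosh(1.021174) − 1) = 6.447100
T_max/T_min = cosh(S/(2a)) = 1.568312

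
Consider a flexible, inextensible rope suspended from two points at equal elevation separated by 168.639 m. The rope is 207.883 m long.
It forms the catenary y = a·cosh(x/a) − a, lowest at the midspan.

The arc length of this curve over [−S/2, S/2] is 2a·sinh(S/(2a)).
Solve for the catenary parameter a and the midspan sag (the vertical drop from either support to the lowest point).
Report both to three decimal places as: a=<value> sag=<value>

a=73.726 sag=53.708

seed: a₀ = √(S³/(24(L−S))) = √(168.639³/(24·39.244)) = 71.358346
iter 1: u=1.181635  f(a)=+2.833e+00  f'(a)=-1.261e+00  a ← 71.358346 − (+2.833e+00/-1.261e+00) = 73.604046
iter 2: u=1.145582  f(a)=+1.392e-01  f'(a)=-1.140e+00  a ← 73.604046 − (+1.392e-01/-1.140e+00) = 73.726151
iter 3: u=1.143685  f(a)=+3.747e-04  f'(a)=-1.134e+00  a ← 73.726151 − (+3.747e-04/-1.134e+00) = 73.726481
iter 4: u=1.143680  f(a)=+2.732e-09  f'(a)=-1.134e+00  a ← 73.726481 − (+2.732e-09/-1.134e+00) = 73.726481
iter 5: u=1.143680  f(a)=-8.527e-14  f'(a)=-1.134e+00  a ← 73.726481 − (-8.527e-14/-1.134e+00) = 73.726481
converged: |Δa| < 1e-12 after 5 iterations
sag = a·(cosh(S/(2a)) − 1) = 73.726481·(cosh(1.143680) − 1) = 53.707539
T_max/T_min = cosh(S/(2a)) = 1.728470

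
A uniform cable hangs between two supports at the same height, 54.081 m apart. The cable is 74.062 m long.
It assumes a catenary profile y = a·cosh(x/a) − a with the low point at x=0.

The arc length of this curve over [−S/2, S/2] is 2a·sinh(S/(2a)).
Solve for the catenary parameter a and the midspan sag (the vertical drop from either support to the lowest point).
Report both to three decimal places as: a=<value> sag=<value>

a=19.093 sag=22.570

seed: a₀ = √(S³/(24(L−S))) = √(54.081³/(24·19.981)) = 18.161547
iter 1: u=1.488887  f(a)=+2.335e+00  f'(a)=-2.728e+00  a ← 18.161547 − (+2.335e+00/-2.728e+00) = 19.017456
iter 2: u=1.421878  f(a)=+1.752e-01  f'(a)=-2.333e+00  a ← 19.017456 − (+1.752e-01/-2.333e+00) = 19.092567
iter 3: u=1.416284  f(a)=+1.164e-03  f'(a)=-2.302e+00  a ← 19.092567 − (+1.164e-03/-2.302e+00) = 19.093073
iter 4: u=1.416247  f(a)=+5.206e-08  f'(a)=-2.302e+00  a ← 19.093073 − (+5.206e-08/-2.302e+00) = 19.093073
iter 5: u=1.416247  f(a)=+2.842e-14  f'(a)=-2.302e+00  a ← 19.093073 − (+2.842e-14/-2.302e+00) = 19.093073
converged: |Δa| < 1e-12 after 5 iterations
sag = a·(cosh(S/(2a)) − 1) = 19.093073·(cosh(1.416247) − 1) = 22.570345
T_max/T_min = cosh(S/(2a)) = 2.182122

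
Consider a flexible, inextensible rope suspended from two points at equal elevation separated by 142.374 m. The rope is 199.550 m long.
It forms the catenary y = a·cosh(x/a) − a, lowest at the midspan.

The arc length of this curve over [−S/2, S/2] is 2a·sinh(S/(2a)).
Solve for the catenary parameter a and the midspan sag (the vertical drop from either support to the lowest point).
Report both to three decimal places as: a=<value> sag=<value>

a=48.401 sag=62.494

seed: a₀ = √(S³/(24(L−S))) = √(142.374³/(24·57.176)) = 45.859944
iter 1: u=1.552270  f(a)=+7.297e+00  f'(a)=-3.148e+00  a ← 45.859944 − (+7.297e+00/-3.148e+00) = 48.177662
iter 2: u=1.477593  f(a)=+5.897e-01  f'(a)=-2.658e+00  a ← 48.177662 − (+5.897e-01/-2.658e+00) = 48.399481
iter 3: u=1.470822  f(a)=+4.599e-03  f'(a)=-2.617e+00  a ← 48.399481 − (+4.599e-03/-2.617e+00) = 48.401238
iter 4: u=1.470768  f(a)=+2.845e-07  f'(a)=-2.617e+00  a ← 48.401238 − (+2.845e-07/-2.617e+00) = 48.401238
iter 5: u=1.470768  f(a)=+2.842e-14  f'(a)=-2.617e+00  a ← 48.401238 − (+2.842e-14/-2.617e+00) = 48.401238
converged: |Δa| < 1e-12 after 5 iterations
sag = a·(cosh(S/(2a)) − 1) = 48.401238·(cosh(1.470768) − 1) = 62.493895
T_max/T_min = cosh(S/(2a)) = 2.291163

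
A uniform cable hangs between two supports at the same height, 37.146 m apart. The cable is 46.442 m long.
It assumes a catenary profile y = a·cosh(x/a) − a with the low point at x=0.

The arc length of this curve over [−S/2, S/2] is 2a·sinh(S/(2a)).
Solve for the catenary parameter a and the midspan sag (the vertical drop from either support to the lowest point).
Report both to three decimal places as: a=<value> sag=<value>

seed: a₀ = √(S³/(24(L−S))) = √(37.146³/(24·9.296)) = 15.157040
iter 1: u=1.225371  f(a)=+7.234e-01  f'(a)=-1.421e+00  a ← 15.157040 − (+7.234e-01/-1.421e+00) = 15.666126
iter 2: u=1.185552  f(a)=+3.804e-02  f'(a)=-1.275e+00  a ← 15.666126 − (+3.804e-02/-1.275e+00) = 15.695962
iter 3: u=1.183298  f(a)=+1.182e-04  f'(a)=-1.267e+00  a ← 15.695962 − (+1.182e-04/-1.267e+00) = 15.696056
iter 4: u=1.183291  f(a)=+1.147e-09  f'(a)=-1.267e+00  a ← 15.696056 − (+1.147e-09/-1.267e+00) = 15.696056
iter 5: u=1.183291  f(a)=+0.000e+00  f'(a)=-1.267e+00  a ← 15.696056 − (+0.000e+00/-1.267e+00) = 15.696056
converged: |Δa| < 1e-12 after 5 iterations
sag = a·(cosh(S/(2a)) − 1) = 15.696056·(cosh(1.183291) − 1) = 12.332162
T_max/T_min = cosh(S/(2a)) = 1.785685

a=15.696 sag=12.332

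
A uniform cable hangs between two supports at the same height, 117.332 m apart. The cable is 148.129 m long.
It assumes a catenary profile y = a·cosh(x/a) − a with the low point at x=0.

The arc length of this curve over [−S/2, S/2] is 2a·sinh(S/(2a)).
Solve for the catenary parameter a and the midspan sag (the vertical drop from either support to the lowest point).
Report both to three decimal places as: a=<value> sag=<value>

a=48.488 sag=40.037

seed: a₀ = √(S³/(24(L−S))) = √(117.332³/(24·30.797)) = 46.748199
iter 1: u=1.254936  f(a)=+2.518e+00  f'(a)=-1.537e+00  a ← 46.748199 − (+2.518e+00/-1.537e+00) = 48.386366
iter 2: u=1.212449  f(a)=+1.384e-01  f'(a)=-1.372e+00  a ← 48.386366 − (+1.384e-01/-1.372e+00) = 48.487225
iter 3: u=1.209927  f(a)=+4.720e-04  f'(a)=-1.363e+00  a ← 48.487225 − (+4.720e-04/-1.363e+00) = 48.487571
iter 4: u=1.209918  f(a)=+5.532e-09  f'(a)=-1.363e+00  a ← 48.487571 − (+5.532e-09/-1.363e+00) = 48.487571
iter 5: u=1.209918  f(a)=-2.842e-14  f'(a)=-1.363e+00  a ← 48.487571 − (-2.842e-14/-1.363e+00) = 48.487571
converged: |Δa| < 1e-12 after 5 iterations
sag = a·(cosh(S/(2a)) − 1) = 48.487571·(cosh(1.209918) − 1) = 40.036972
T_max/T_min = cosh(S/(2a)) = 1.825716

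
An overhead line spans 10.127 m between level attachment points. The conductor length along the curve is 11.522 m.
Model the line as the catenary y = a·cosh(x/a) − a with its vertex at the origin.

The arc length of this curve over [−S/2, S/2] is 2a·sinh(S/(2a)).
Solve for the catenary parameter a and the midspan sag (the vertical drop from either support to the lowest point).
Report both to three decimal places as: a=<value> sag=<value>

a=5.681 sag=2.410

seed: a₀ = √(S³/(24(L−S))) = √(10.127³/(24·1.395)) = 5.569658
iter 1: u=0.909122  f(a)=+5.880e-02  f'(a)=-5.436e-01  a ← 5.569658 − (+5.880e-02/-5.436e-01) = 5.677824
iter 2: u=0.891803  f(a)=+1.756e-03  f'(a)=-5.115e-01  a ← 5.677824 − (+1.756e-03/-5.115e-01) = 5.681258
iter 3: u=0.891264  f(a)=+1.675e-06  f'(a)=-5.106e-01  a ← 5.681258 − (+1.675e-06/-5.106e-01) = 5.681261
iter 4: u=0.891263  f(a)=+1.524e-12  f'(a)=-5.106e-01  a ← 5.681261 − (+1.524e-12/-5.106e-01) = 5.681261
converged: |Δa| < 1e-12 after 4 iterations
sag = a·(cosh(S/(2a)) − 1) = 5.681261·(cosh(0.891263) − 1) = 2.409836
T_max/T_min = cosh(S/(2a)) = 1.424173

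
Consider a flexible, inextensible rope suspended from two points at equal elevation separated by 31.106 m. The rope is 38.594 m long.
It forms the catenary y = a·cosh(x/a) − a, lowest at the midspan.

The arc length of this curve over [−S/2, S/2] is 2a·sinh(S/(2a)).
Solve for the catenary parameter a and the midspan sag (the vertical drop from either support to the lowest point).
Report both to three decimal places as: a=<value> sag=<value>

a=13.385 sag=10.100

seed: a₀ = √(S³/(24(L−S))) = √(31.106³/(24·7.488)) = 12.941294
iter 1: u=1.201812  f(a)=+5.597e-01  f'(a)=-1.333e+00  a ← 12.941294 − (+5.597e-01/-1.333e+00) = 13.361133
iter 2: u=1.164048  f(a)=+2.839e-02  f'(a)=-1.201e+00  a ← 13.361133 − (+2.839e-02/-1.201e+00) = 13.384772
iter 3: u=1.161992  f(a)=+8.170e-05  f'(a)=-1.194e+00  a ← 13.384772 − (+8.170e-05/-1.194e+00) = 13.384841
iter 4: u=1.161986  f(a)=+6.807e-10  f'(a)=-1.194e+00  a ← 13.384841 − (+6.807e-10/-1.194e+00) = 13.384841
iter 5: u=1.161986  f(a)=+0.000e+00  f'(a)=-1.194e+00  a ← 13.384841 − (+0.000e+00/-1.194e+00) = 13.384841
converged: |Δa| < 1e-12 after 5 iterations
sag = a·(cosh(S/(2a)) − 1) = 13.384841·(cosh(1.161986) − 1) = 10.099796
T_max/T_min = cosh(S/(2a)) = 1.754570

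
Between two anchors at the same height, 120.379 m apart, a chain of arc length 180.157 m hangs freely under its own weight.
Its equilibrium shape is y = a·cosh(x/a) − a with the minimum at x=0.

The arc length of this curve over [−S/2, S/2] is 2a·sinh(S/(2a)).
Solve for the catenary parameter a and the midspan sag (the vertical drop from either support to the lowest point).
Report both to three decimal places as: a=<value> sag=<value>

a=37.218 sag=60.246

seed: a₀ = √(S³/(24(L−S))) = √(120.379³/(24·59.778)) = 34.869826
iter 1: u=1.726120  f(a)=+9.564e+00  f'(a)=-4.565e+00  a ← 34.869826 − (+9.564e+00/-4.565e+00) = 36.964851
iter 2: u=1.628290  f(a)=+9.297e-01  f'(a)=-3.717e+00  a ← 36.964851 − (+9.297e-01/-3.717e+00) = 37.214978
iter 3: u=1.617346  f(a)=+1.087e-02  f'(a)=-3.631e+00  a ← 37.214978 − (+1.087e-02/-3.631e+00) = 37.217973
iter 4: u=1.617216  f(a)=+1.526e-06  f'(a)=-3.630e+00  a ← 37.217973 − (+1.526e-06/-3.630e+00) = 37.217974
iter 5: u=1.617216  f(a)=+5.684e-14  f'(a)=-3.630e+00  a ← 37.217974 − (+5.684e-14/-3.630e+00) = 37.217974
converged: |Δa| < 1e-12 after 5 iterations
sag = a·(cosh(S/(2a)) − 1) = 37.217974·(cosh(1.617216) − 1) = 60.246449
T_max/T_min = cosh(S/(2a)) = 2.618746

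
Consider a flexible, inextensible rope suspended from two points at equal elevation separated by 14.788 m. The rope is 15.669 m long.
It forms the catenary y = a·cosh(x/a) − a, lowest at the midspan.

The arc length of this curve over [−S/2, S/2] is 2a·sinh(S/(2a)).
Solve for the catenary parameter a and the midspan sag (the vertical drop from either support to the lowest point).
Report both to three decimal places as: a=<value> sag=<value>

a=12.476 sag=2.256

seed: a₀ = √(S³/(24(L−S))) = √(14.788³/(24·0.881)) = 12.367177
iter 1: u=0.597873  f(a)=+1.588e-02  f'(a)=-1.476e-01  a ← 12.367177 − (+1.588e-02/-1.476e-01) = 12.474745
iter 2: u=0.592718  f(a)=+2.096e-04  f'(a)=-1.438e-01  a ← 12.474745 − (+2.096e-04/-1.438e-01) = 12.476203
iter 3: u=0.592648  f(a)=+3.758e-08  f'(a)=-1.437e-01  a ← 12.476203 − (+3.758e-08/-1.437e-01) = 12.476203
iter 4: u=0.592648  f(a)=+0.000e+00  f'(a)=-1.437e-01  a ← 12.476203 − (+0.000e+00/-1.437e-01) = 12.476203
converged: |Δa| < 1e-12 after 4 iterations
sag = a·(cosh(S/(2a)) − 1) = 12.476203·(cosh(0.592648) − 1) = 2.255906
T_max/T_min = cosh(S/(2a)) = 1.180817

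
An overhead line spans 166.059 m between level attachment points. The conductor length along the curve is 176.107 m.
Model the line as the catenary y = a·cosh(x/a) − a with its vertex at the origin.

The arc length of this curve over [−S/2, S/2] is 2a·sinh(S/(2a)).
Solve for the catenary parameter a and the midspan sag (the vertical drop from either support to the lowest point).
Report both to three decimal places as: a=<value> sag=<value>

seed: a₀ = √(S³/(24(L−S))) = √(166.059³/(24·10.048)) = 137.799675
iter 1: u=0.602538  f(a)=+1.840e-01  f'(a)=-1.512e-01  a ← 137.799675 − (+1.840e-01/-1.512e-01) = 139.016497
iter 2: u=0.597264  f(a)=+2.465e-03  f'(a)=-1.472e-01  a ← 139.016497 − (+2.465e-03/-1.472e-01) = 139.033250
iter 3: u=0.597192  f(a)=+4.561e-07  f'(a)=-1.471e-01  a ← 139.033250 − (+4.561e-07/-1.471e-01) = 139.033253
iter 4: u=0.597192  f(a)=+2.842e-14  f'(a)=-1.471e-01  a ← 139.033253 − (+2.842e-14/-1.471e-01) = 139.033253
converged: |Δa| < 1e-12 after 4 iterations
sag = a·(cosh(S/(2a)) − 1) = 139.033253·(cosh(0.597192) − 1) = 25.537900
T_max/T_min = cosh(S/(2a)) = 1.183682

a=139.033 sag=25.538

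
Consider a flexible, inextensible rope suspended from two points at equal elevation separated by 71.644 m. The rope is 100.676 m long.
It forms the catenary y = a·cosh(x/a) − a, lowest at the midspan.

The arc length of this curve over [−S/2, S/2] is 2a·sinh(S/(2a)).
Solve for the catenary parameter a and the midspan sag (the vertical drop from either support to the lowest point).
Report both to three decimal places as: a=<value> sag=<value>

a=24.257 sag=31.621

seed: a₀ = √(S³/(24(L−S))) = √(71.644³/(24·29.032)) = 22.973419
iter 1: u=1.559280  f(a)=+3.741e+00  f'(a)=-3.198e+00  a ← 22.973419 − (+3.741e+00/-3.198e+00) = 24.143205
iter 2: u=1.483730  f(a)=+3.047e-01  f'(a)=-2.696e+00  a ← 24.143205 − (+3.047e-01/-2.696e+00) = 24.256215
iter 3: u=1.476817  f(a)=+2.418e-03  f'(a)=-2.654e+00  a ← 24.256215 − (+2.418e-03/-2.654e+00) = 24.257126
iter 4: u=1.476762  f(a)=+1.549e-07  f'(a)=-2.653e+00  a ← 24.257126 − (+1.549e-07/-2.653e+00) = 24.257126
iter 5: u=1.476762  f(a)=+0.000e+00  f'(a)=-2.653e+00  a ← 24.257126 − (+0.000e+00/-2.653e+00) = 24.257126
converged: |Δa| < 1e-12 after 5 iterations
sag = a·(cosh(S/(2a)) − 1) = 24.257126·(cosh(1.476762) − 1) = 31.620619
T_max/T_min = cosh(S/(2a)) = 2.303560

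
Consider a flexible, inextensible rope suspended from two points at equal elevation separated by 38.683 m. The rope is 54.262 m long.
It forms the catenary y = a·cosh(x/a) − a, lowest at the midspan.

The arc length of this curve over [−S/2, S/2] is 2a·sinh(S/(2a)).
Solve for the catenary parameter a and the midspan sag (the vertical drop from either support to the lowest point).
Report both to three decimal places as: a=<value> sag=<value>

seed: a₀ = √(S³/(24(L−S))) = √(38.683³/(24·15.579)) = 12.442419
iter 1: u=1.554481  f(a)=+1.994e+00  f'(a)=-3.164e+00  a ← 12.442419 − (+1.994e+00/-3.164e+00) = 13.072737
iter 2: u=1.479529  f(a)=+1.616e-01  f'(a)=-2.670e+00  a ← 13.072737 − (+1.616e-01/-2.670e+00) = 13.133241
iter 3: u=1.472713  f(a)=+1.267e-03  f'(a)=-2.629e+00  a ← 13.133241 − (+1.267e-03/-2.629e+00) = 13.133723
iter 4: u=1.472659  f(a)=+7.925e-08  f'(a)=-2.628e+00  a ← 13.133723 − (+7.925e-08/-2.628e+00) = 13.133723
iter 5: u=1.472659  f(a)=-7.105e-15  f'(a)=-2.628e+00  a ← 13.133723 − (-7.105e-15/-2.628e+00) = 13.133723
converged: |Δa| < 1e-12 after 5 iterations
sag = a·(cosh(S/(2a)) − 1) = 13.133723·(cosh(1.472659) − 1) = 17.009035
T_max/T_min = cosh(S/(2a)) = 2.295066

a=13.134 sag=17.009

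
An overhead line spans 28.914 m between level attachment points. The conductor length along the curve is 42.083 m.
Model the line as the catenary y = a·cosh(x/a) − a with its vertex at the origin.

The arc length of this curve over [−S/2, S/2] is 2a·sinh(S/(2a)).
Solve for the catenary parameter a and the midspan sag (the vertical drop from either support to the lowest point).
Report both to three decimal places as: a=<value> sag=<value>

a=9.290 sag=13.711

seed: a₀ = √(S³/(24(L−S))) = √(28.914³/(24·13.169)) = 8.745411
iter 1: u=1.653095  f(a)=+1.921e+00  f'(a)=-3.919e+00  a ← 8.745411 − (+1.921e+00/-3.919e+00) = 9.235567
iter 2: u=1.565361  f(a)=+1.733e-01  f'(a)=-3.241e+00  a ← 9.235567 − (+1.733e-01/-3.241e+00) = 9.289046
iter 3: u=1.556349  f(a)=+1.720e-03  f'(a)=-3.177e+00  a ← 9.289046 − (+1.720e-03/-3.177e+00) = 9.289588
iter 4: u=1.556259  f(a)=+1.732e-07  f'(a)=-3.176e+00  a ← 9.289588 − (+1.732e-07/-3.176e+00) = 9.289588
iter 5: u=1.556259  f(a)=+1.421e-14  f'(a)=-3.176e+00  a ← 9.289588 − (+1.421e-14/-3.176e+00) = 9.289588
converged: |Δa| < 1e-12 after 5 iterations
sag = a·(cosh(S/(2a)) − 1) = 9.289588·(cosh(1.556259) − 1) = 13.711307
T_max/T_min = cosh(S/(2a)) = 2.475987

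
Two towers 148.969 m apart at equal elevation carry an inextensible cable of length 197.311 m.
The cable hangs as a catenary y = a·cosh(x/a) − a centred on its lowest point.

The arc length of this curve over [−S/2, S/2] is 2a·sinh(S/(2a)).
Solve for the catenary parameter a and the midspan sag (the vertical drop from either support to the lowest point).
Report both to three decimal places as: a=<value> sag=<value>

a=55.805 sag=57.540

seed: a₀ = √(S³/(24(L−S))) = √(148.969³/(24·48.342)) = 53.379675
iter 1: u=1.395372  f(a)=+4.930e+00  f'(a)=-2.189e+00  a ← 53.379675 − (+4.930e+00/-2.189e+00) = 55.631689
iter 2: u=1.338886  f(a)=+3.292e-01  f'(a)=-1.906e+00  a ← 55.631689 − (+3.292e-01/-1.906e+00) = 55.804407
iter 3: u=1.334742  f(a)=+1.700e-03  f'(a)=-1.886e+00  a ← 55.804407 − (+1.700e-03/-1.886e+00) = 55.805308
iter 4: u=1.334721  f(a)=+4.582e-08  f'(a)=-1.886e+00  a ← 55.805308 − (+4.582e-08/-1.886e+00) = 55.805308
iter 5: u=1.334721  f(a)=+2.842e-14  f'(a)=-1.886e+00  a ← 55.805308 − (+2.842e-14/-1.886e+00) = 55.805308
converged: |Δa| < 1e-12 after 5 iterations
sag = a·(cosh(S/(2a)) − 1) = 55.805308·(cosh(1.334721) − 1) = 57.539917
T_max/T_min = cosh(S/(2a)) = 2.031083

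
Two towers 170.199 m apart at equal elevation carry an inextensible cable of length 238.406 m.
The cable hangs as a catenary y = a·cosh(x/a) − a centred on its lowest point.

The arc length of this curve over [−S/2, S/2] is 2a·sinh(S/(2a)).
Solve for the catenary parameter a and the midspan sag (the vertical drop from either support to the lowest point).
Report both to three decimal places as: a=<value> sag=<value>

seed: a₀ = √(S³/(24(L−S))) = √(170.199³/(24·68.207)) = 54.880165
iter 1: u=1.550642  f(a)=+8.686e+00  f'(a)=-3.137e+00  a ← 54.880165 − (+8.686e+00/-3.137e+00) = 57.648919
iter 2: u=1.476168  f(a)=+7.006e-01  f'(a)=-2.650e+00  a ← 57.648919 − (+7.006e-01/-2.650e+00) = 57.913326
iter 3: u=1.469429  f(a)=+5.442e-03  f'(a)=-2.609e+00  a ← 57.913326 − (+5.442e-03/-2.609e+00) = 57.915412
iter 4: u=1.469376  f(a)=+3.339e-07  f'(a)=-2.608e+00  a ← 57.915412 − (+3.339e-07/-2.608e+00) = 57.915412
iter 5: u=1.469376  f(a)=+0.000e+00  f'(a)=-2.608e+00  a ← 57.915412 − (+0.000e+00/-2.608e+00) = 57.915412
converged: |Δa| < 1e-12 after 5 iterations
sag = a·(cosh(S/(2a)) − 1) = 57.915412·(cosh(1.469376) − 1) = 74.612133
T_max/T_min = cosh(S/(2a)) = 2.288295

a=57.915 sag=74.612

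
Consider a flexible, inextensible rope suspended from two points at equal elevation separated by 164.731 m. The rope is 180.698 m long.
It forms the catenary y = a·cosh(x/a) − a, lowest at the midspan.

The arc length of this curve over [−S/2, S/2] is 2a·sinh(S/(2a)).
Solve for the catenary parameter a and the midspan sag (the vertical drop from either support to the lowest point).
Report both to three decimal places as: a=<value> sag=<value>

seed: a₀ = √(S³/(24(L−S))) = √(164.731³/(24·15.967)) = 108.005462
iter 1: u=0.762605  f(a)=+4.708e-01  f'(a)=-3.132e-01  a ← 108.005462 − (+4.708e-01/-3.132e-01) = 109.508447
iter 2: u=0.752138  f(a)=+1.001e-02  f'(a)=-3.000e-01  a ← 109.508447 − (+1.001e-02/-3.000e-01) = 109.541800
iter 3: u=0.751909  f(a)=+4.739e-06  f'(a)=-2.998e-01  a ← 109.541800 − (+4.739e-06/-2.998e-01) = 109.541816
iter 4: u=0.751909  f(a)=+1.080e-12  f'(a)=-2.998e-01  a ← 109.541816 − (+1.080e-12/-2.998e-01) = 109.541816
converged: |Δa| < 1e-12 after 4 iterations
sag = a·(cosh(S/(2a)) − 1) = 109.541816·(cosh(0.751909) − 1) = 32.452379
T_max/T_min = cosh(S/(2a)) = 1.296256

a=109.542 sag=32.452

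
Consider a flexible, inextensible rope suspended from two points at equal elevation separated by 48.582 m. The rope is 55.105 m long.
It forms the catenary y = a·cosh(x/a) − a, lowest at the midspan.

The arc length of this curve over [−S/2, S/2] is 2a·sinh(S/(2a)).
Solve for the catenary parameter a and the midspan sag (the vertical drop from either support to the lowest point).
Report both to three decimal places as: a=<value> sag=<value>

a=27.592 sag=11.401

seed: a₀ = √(S³/(24(L−S))) = √(48.582³/(24·6.523)) = 27.063488
iter 1: u=0.897556  f(a)=+2.678e-01  f'(a)=-5.220e-01  a ← 27.063488 − (+2.678e-01/-5.220e-01) = 27.576582
iter 2: u=0.880856  f(a)=+7.807e-03  f'(a)=-4.920e-01  a ← 27.576582 − (+7.807e-03/-4.920e-01) = 27.592450
iter 3: u=0.880350  f(a)=+7.074e-06  f'(a)=-4.911e-01  a ← 27.592450 − (+7.074e-06/-4.911e-01) = 27.592464
iter 4: u=0.880349  f(a)=+5.819e-12  f'(a)=-4.911e-01  a ← 27.592464 − (+5.819e-12/-4.911e-01) = 27.592464
converged: |Δa| < 1e-12 after 4 iterations
sag = a·(cosh(S/(2a)) − 1) = 27.592464·(cosh(0.880349) − 1) = 11.400924
T_max/T_min = cosh(S/(2a)) = 1.413190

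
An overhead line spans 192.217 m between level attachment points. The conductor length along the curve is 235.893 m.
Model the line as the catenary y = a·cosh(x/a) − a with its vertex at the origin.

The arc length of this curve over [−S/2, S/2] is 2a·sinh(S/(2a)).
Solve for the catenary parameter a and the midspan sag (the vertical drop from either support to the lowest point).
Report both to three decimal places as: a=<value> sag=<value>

seed: a₀ = √(S³/(24(L−S))) = √(192.217³/(24·43.676)) = 82.311524
iter 1: u=1.167619  f(a)=+3.076e+00  f'(a)=-1.213e+00  a ← 82.311524 − (+3.076e+00/-1.213e+00) = 84.846874
iter 2: u=1.132729  f(a)=+1.478e-01  f'(a)=-1.099e+00  a ← 84.846874 − (+1.478e-01/-1.099e+00) = 84.981378
iter 3: u=1.130936  f(a)=+3.797e-04  f'(a)=-1.093e+00  a ← 84.981378 − (+3.797e-04/-1.093e+00) = 84.981725
iter 4: u=1.130931  f(a)=+2.518e-09  f'(a)=-1.093e+00  a ← 84.981725 − (+2.518e-09/-1.093e+00) = 84.981725
iter 5: u=1.130931  f(a)=+0.000e+00  f'(a)=-1.093e+00  a ← 84.981725 − (+0.000e+00/-1.093e+00) = 84.981725
converged: |Δa| < 1e-12 after 5 iterations
sag = a·(cosh(S/(2a)) − 1) = 84.981725·(cosh(1.130931) − 1) = 60.391142
T_max/T_min = cosh(S/(2a)) = 1.710637

a=84.982 sag=60.391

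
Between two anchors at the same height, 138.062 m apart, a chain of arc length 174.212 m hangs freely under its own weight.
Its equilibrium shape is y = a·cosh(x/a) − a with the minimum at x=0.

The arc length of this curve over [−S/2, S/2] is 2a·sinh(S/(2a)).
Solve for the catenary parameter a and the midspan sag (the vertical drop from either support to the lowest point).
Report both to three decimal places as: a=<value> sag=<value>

seed: a₀ = √(S³/(24(L−S))) = √(138.062³/(24·36.150)) = 55.074615
iter 1: u=1.253409  f(a)=+2.948e+00  f'(a)=-1.531e+00  a ← 55.074615 − (+2.948e+00/-1.531e+00) = 57.000395
iter 2: u=1.211062  f(a)=+1.617e-01  f'(a)=-1.367e+00  a ← 57.000395 − (+1.617e-01/-1.367e+00) = 57.118662
iter 3: u=1.208554  f(a)=+5.488e-04  f'(a)=-1.358e+00  a ← 57.118662 − (+5.488e-04/-1.358e+00) = 57.119067
iter 4: u=1.208546  f(a)=+6.370e-09  f'(a)=-1.358e+00  a ← 57.119067 − (+6.370e-09/-1.358e+00) = 57.119067
iter 5: u=1.208546  f(a)=+0.000e+00  f'(a)=-1.358e+00  a ← 57.119067 − (+0.000e+00/-1.358e+00) = 57.119067
converged: |Δa| < 1e-12 after 5 iterations
sag = a·(cosh(S/(2a)) − 1) = 57.119067·(cosh(1.208546) − 1) = 47.044473
T_max/T_min = cosh(S/(2a)) = 1.823621

a=57.119 sag=47.044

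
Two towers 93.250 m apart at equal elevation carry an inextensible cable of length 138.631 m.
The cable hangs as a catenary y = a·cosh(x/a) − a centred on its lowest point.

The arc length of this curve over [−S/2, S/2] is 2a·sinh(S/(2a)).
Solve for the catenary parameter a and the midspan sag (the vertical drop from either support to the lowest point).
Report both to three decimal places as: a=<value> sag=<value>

a=29.089 sag=46.083

seed: a₀ = √(S³/(24(L−S))) = √(93.250³/(24·45.381)) = 27.285418
iter 1: u=1.708788  f(a)=+7.105e+00  f'(a)=-4.405e+00  a ← 27.285418 − (+7.105e+00/-4.405e+00) = 28.898567
iter 2: u=1.613402  f(a)=+6.789e-01  f'(a)=-3.600e+00  a ← 28.898567 − (+6.789e-01/-3.600e+00) = 29.087154
iter 3: u=1.602941  f(a)=+7.643e-03  f'(a)=-3.519e+00  a ← 29.087154 − (+7.643e-03/-3.519e+00) = 29.089326
iter 4: u=1.602822  f(a)=+9.928e-07  f'(a)=-3.518e+00  a ← 29.089326 − (+9.928e-07/-3.518e+00) = 29.089326
iter 5: u=1.602822  f(a)=+0.000e+00  f'(a)=-3.518e+00  a ← 29.089326 − (+0.000e+00/-3.518e+00) = 29.089326
converged: |Δa| < 1e-12 after 5 iterations
sag = a·(cosh(S/(2a)) − 1) = 29.089326·(cosh(1.602822) − 1) = 46.082660
T_max/T_min = cosh(S/(2a)) = 2.584178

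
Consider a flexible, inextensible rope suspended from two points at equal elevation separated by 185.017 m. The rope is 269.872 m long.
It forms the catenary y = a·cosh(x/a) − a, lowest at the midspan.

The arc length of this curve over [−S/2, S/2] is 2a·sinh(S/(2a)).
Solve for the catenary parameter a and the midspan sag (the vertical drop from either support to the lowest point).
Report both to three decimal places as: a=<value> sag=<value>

a=59.259 sag=88.116

seed: a₀ = √(S³/(24(L−S))) = √(185.017³/(24·84.855)) = 55.766465
iter 1: u=1.658855  f(a)=+1.247e+01  f'(a)=-3.967e+00  a ← 55.766465 − (+1.247e+01/-3.967e+00) = 58.909700
iter 2: u=1.570344  f(a)=+1.132e+00  f'(a)=-3.277e+00  a ← 58.909700 − (+1.132e+00/-3.277e+00) = 59.255141
iter 3: u=1.561189  f(a)=+1.138e-02  f'(a)=-3.211e+00  a ← 59.255141 − (+1.138e-02/-3.211e+00) = 59.258686
iter 4: u=1.561096  f(a)=+1.177e-06  f'(a)=-3.211e+00  a ← 59.258686 − (+1.177e-06/-3.211e+00) = 59.258686
iter 5: u=1.561096  f(a)=+5.684e-14  f'(a)=-3.211e+00  a ← 59.258686 − (+5.684e-14/-3.211e+00) = 59.258686
converged: |Δa| < 1e-12 after 5 iterations
sag = a·(cosh(S/(2a)) − 1) = 59.258686·(cosh(1.561096) − 1) = 88.116060
T_max/T_min = cosh(S/(2a)) = 2.486973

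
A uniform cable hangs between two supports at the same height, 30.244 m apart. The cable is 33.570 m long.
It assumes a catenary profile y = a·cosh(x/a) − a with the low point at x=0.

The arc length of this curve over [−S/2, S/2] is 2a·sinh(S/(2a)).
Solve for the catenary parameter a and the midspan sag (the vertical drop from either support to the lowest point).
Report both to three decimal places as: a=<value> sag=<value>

seed: a₀ = √(S³/(24(L−S))) = √(30.244³/(24·3.326)) = 18.616246
iter 1: u=0.812301  f(a)=+1.115e-01  f'(a)=-3.815e-01  a ← 18.616246 − (+1.115e-01/-3.815e-01) = 18.908464
iter 2: u=0.799748  f(a)=+2.679e-03  f'(a)=-3.633e-01  a ← 18.908464 − (+2.679e-03/-3.633e-01) = 18.915837
iter 3: u=0.799436  f(a)=+1.632e-06  f'(a)=-3.629e-01  a ← 18.915837 − (+1.632e-06/-3.629e-01) = 18.915841
iter 4: u=0.799436  f(a)=+6.040e-13  f'(a)=-3.629e-01  a ← 18.915841 − (+6.040e-13/-3.629e-01) = 18.915841
converged: |Δa| < 1e-12 after 4 iterations
sag = a·(cosh(S/(2a)) − 1) = 18.915841·(cosh(0.799436) − 1) = 6.373391
T_max/T_min = cosh(S/(2a)) = 1.336934

a=18.916 sag=6.373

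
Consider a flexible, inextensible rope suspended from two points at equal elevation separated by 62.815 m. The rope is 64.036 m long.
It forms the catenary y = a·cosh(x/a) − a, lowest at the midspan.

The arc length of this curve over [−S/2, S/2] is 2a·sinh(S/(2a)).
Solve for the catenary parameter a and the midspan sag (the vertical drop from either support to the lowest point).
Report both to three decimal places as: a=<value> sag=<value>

a=92.234 sag=5.399

seed: a₀ = √(S³/(24(L−S))) = √(62.815³/(24·1.221)) = 91.966910
iter 1: u=0.341509  f(a)=+7.140e-03  f'(a)=-2.686e-02  a ← 91.966910 − (+7.140e-03/-2.686e-02) = 92.232691
iter 2: u=0.340525  f(a)=+3.107e-05  f'(a)=-2.663e-02  a ← 92.232691 − (+3.107e-05/-2.663e-02) = 92.233858
iter 3: u=0.340520  f(a)=+5.941e-10  f'(a)=-2.663e-02  a ← 92.233858 − (+5.941e-10/-2.663e-02) = 92.233858
iter 4: u=0.340520  f(a)=+1.421e-14  f'(a)=-2.663e-02  a ← 92.233858 − (+1.421e-14/-2.663e-02) = 92.233858
converged: |Δa| < 1e-12 after 4 iterations
sag = a·(cosh(S/(2a)) − 1) = 92.233858·(cosh(0.340520) − 1) = 5.399317
T_max/T_min = cosh(S/(2a)) = 1.058539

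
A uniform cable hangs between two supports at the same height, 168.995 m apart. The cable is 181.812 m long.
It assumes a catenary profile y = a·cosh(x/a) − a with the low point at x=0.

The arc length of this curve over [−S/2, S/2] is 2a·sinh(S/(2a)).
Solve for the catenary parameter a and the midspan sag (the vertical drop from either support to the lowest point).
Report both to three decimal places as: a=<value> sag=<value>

seed: a₀ = √(S³/(24(L−S))) = √(168.995³/(24·12.817)) = 125.259874
iter 1: u=0.674578  f(a)=+2.948e-01  f'(a)=-2.141e-01  a ← 125.259874 − (+2.948e-01/-2.141e-01) = 126.636733
iter 2: u=0.667243  f(a)=+4.931e-03  f'(a)=-2.070e-01  a ← 126.636733 − (+4.931e-03/-2.070e-01) = 126.660555
iter 3: u=0.667118  f(a)=+1.432e-06  f'(a)=-2.069e-01  a ← 126.660555 − (+1.432e-06/-2.069e-01) = 126.660562
iter 4: u=0.667118  f(a)=+1.421e-13  f'(a)=-2.069e-01  a ← 126.660562 − (+1.421e-13/-2.069e-01) = 126.660562
converged: |Δa| < 1e-12 after 4 iterations
sag = a·(cosh(S/(2a)) − 1) = 126.660562·(cosh(0.667118) − 1) = 29.245816
T_max/T_min = cosh(S/(2a)) = 1.230899

a=126.661 sag=29.246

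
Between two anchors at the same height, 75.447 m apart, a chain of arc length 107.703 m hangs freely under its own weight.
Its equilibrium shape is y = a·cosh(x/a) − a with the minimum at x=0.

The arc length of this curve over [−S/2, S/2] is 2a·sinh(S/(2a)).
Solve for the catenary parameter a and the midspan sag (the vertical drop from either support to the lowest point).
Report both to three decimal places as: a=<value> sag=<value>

seed: a₀ = √(S³/(24(L−S))) = √(75.447³/(24·32.256)) = 23.553318
iter 1: u=1.601622  f(a)=+4.399e+00  f'(a)=-3.509e+00  a ← 23.553318 − (+4.399e+00/-3.509e+00) = 24.806928
iter 2: u=1.520684  f(a)=+3.756e-01  f'(a)=-2.933e+00  a ← 24.806928 − (+3.756e-01/-2.933e+00) = 24.934983
iter 3: u=1.512875  f(a)=+3.303e-03  f'(a)=-2.882e+00  a ← 24.934983 − (+3.303e-03/-2.882e+00) = 24.936129
iter 4: u=1.512805  f(a)=+2.605e-07  f'(a)=-2.881e+00  a ← 24.936129 − (+2.605e-07/-2.881e+00) = 24.936129
iter 5: u=1.512805  f(a)=-1.421e-14  f'(a)=-2.881e+00  a ← 24.936129 − (-1.421e-14/-2.881e+00) = 24.936129
converged: |Δa| < 1e-12 after 5 iterations
sag = a·(cosh(S/(2a)) − 1) = 24.936129·(cosh(1.512805) − 1) = 34.408581
T_max/T_min = cosh(S/(2a)) = 2.379869

a=24.936 sag=34.409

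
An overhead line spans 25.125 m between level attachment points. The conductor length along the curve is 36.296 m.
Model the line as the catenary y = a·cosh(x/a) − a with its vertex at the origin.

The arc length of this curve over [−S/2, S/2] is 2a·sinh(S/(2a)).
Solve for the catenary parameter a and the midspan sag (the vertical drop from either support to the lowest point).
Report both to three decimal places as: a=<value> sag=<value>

a=8.160 sag=11.738

seed: a₀ = √(S³/(24(L−S))) = √(25.125³/(24·11.171)) = 7.691436
iter 1: u=1.633310  f(a)=+1.588e+00  f'(a)=-3.757e+00  a ← 7.691436 − (+1.588e+00/-3.757e+00) = 8.114156
iter 2: u=1.548220  f(a)=+1.403e-01  f'(a)=-3.120e+00  a ← 8.114156 − (+1.403e-01/-3.120e+00) = 8.159135
iter 3: u=1.539685  f(a)=+1.330e-03  f'(a)=-3.061e+00  a ← 8.159135 − (+1.330e-03/-3.061e+00) = 8.159570
iter 4: u=1.539603  f(a)=+1.220e-07  f'(a)=-3.061e+00  a ← 8.159570 − (+1.220e-07/-3.061e+00) = 8.159570
iter 5: u=1.539603  f(a)=-7.105e-15  f'(a)=-3.061e+00  a ← 8.159570 − (-7.105e-15/-3.061e+00) = 8.159570
converged: |Δa| < 1e-12 after 5 iterations
sag = a·(cosh(S/(2a)) − 1) = 8.159570·(cosh(1.539603) − 1) = 11.738382
T_max/T_min = cosh(S/(2a)) = 2.438603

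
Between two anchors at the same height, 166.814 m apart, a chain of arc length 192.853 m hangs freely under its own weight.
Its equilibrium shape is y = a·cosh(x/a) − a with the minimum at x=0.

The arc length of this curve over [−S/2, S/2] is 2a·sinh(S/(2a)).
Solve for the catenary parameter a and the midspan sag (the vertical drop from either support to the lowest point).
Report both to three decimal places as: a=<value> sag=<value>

a=88.134 sag=42.502

seed: a₀ = √(S³/(24(L−S))) = √(166.814³/(24·26.039)) = 86.184858
iter 1: u=0.967769  f(a)=+1.247e+00  f'(a)=-6.628e-01  a ← 86.184858 − (+1.247e+00/-6.628e-01) = 88.066215
iter 2: u=0.947094  f(a)=+4.200e-02  f'(a)=-6.188e-01  a ← 88.066215 − (+4.200e-02/-6.188e-01) = 88.134085
iter 3: u=0.946365  f(a)=+5.133e-05  f'(a)=-6.173e-01  a ← 88.134085 − (+5.133e-05/-6.173e-01) = 88.134168
iter 4: u=0.946364  f(a)=+7.682e-11  f'(a)=-6.173e-01  a ← 88.134168 − (+7.682e-11/-6.173e-01) = 88.134168
iter 5: u=0.946364  f(a)=+0.000e+00  f'(a)=-6.173e-01  a ← 88.134168 − (+0.000e+00/-6.173e-01) = 88.134168
converged: |Δa| < 1e-12 after 5 iterations
sag = a·(cosh(S/(2a)) − 1) = 88.134168·(cosh(0.946364) − 1) = 42.501591
T_max/T_min = cosh(S/(2a)) = 1.482237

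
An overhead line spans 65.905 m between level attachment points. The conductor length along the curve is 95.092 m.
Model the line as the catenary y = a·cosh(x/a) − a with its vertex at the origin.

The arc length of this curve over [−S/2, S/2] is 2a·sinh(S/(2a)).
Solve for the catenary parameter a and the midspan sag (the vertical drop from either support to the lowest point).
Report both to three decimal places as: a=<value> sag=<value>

seed: a₀ = √(S³/(24(L−S))) = √(65.905³/(24·29.187)) = 20.215161
iter 1: u=1.630088  f(a)=+4.132e+00  f'(a)=-3.731e+00  a ← 20.215161 − (+4.132e+00/-3.731e+00) = 21.322608
iter 2: u=1.545425  f(a)=+3.639e-01  f'(a)=-3.101e+00  a ← 21.322608 − (+3.639e-01/-3.101e+00) = 21.439960
iter 3: u=1.536966  f(a)=+3.423e-03  f'(a)=-3.043e+00  a ← 21.439960 − (+3.423e-03/-3.043e+00) = 21.441086
iter 4: u=1.536886  f(a)=+3.093e-07  f'(a)=-3.042e+00  a ← 21.441086 − (+3.093e-07/-3.042e+00) = 21.441086
iter 5: u=1.536886  f(a)=-1.421e-14  f'(a)=-3.042e+00  a ← 21.441086 − (-1.421e-14/-3.042e+00) = 21.441086
converged: |Δa| < 1e-12 after 5 iterations
sag = a·(cosh(S/(2a)) − 1) = 21.441086·(cosh(1.536886) − 1) = 30.715815
T_max/T_min = cosh(S/(2a)) = 2.432568

a=21.441 sag=30.716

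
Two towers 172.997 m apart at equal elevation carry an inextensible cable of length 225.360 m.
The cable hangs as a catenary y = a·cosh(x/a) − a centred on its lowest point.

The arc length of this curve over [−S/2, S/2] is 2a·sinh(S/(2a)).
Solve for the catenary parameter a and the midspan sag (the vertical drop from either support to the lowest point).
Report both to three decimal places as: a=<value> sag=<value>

seed: a₀ = √(S³/(24(L−S))) = √(172.997³/(24·52.363)) = 64.185951
iter 1: u=1.347624  f(a)=+4.966e+00  f'(a)=-1.948e+00  a ← 64.185951 − (+4.966e+00/-1.948e+00) = 66.735327
iter 2: u=1.296143  f(a)=+3.112e-01  f'(a)=-1.711e+00  a ← 66.735327 − (+3.112e-01/-1.711e+00) = 66.917231
iter 3: u=1.292619  f(a)=+1.403e-03  f'(a)=-1.695e+00  a ← 66.917231 − (+1.403e-03/-1.695e+00) = 66.918059
iter 4: u=1.292603  f(a)=+2.878e-08  f'(a)=-1.695e+00  a ← 66.918059 − (+2.878e-08/-1.695e+00) = 66.918059
iter 5: u=1.292603  f(a)=-2.842e-14  f'(a)=-1.695e+00  a ← 66.918059 − (-2.842e-14/-1.695e+00) = 66.918059
converged: |Δa| < 1e-12 after 5 iterations
sag = a·(cosh(S/(2a)) − 1) = 66.918059·(cosh(1.292603) − 1) = 64.134637
T_max/T_min = cosh(S/(2a)) = 1.958406

a=66.918 sag=64.135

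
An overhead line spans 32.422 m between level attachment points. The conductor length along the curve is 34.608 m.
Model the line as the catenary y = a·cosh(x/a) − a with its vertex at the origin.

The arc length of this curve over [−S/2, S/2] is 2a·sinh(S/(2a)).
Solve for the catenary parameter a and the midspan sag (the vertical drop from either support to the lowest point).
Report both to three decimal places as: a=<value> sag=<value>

a=25.741 sag=5.275

seed: a₀ = √(S³/(24(L−S))) = √(32.422³/(24·2.186)) = 25.487604
iter 1: u=0.636035  f(a)=+4.464e-02  f'(a)=-1.786e-01  a ← 25.487604 − (+4.464e-02/-1.786e-01) = 25.737608
iter 2: u=0.629857  f(a)=+6.654e-04  f'(a)=-1.733e-01  a ← 25.737608 − (+6.654e-04/-1.733e-01) = 25.741448
iter 3: u=0.629763  f(a)=+1.528e-07  f'(a)=-1.732e-01  a ← 25.741448 − (+1.528e-07/-1.732e-01) = 25.741449
iter 4: u=0.629763  f(a)=+7.105e-15  f'(a)=-1.732e-01  a ← 25.741449 − (+7.105e-15/-1.732e-01) = 25.741449
converged: |Δa| < 1e-12 after 4 iterations
sag = a·(cosh(S/(2a)) − 1) = 25.741449·(cosh(0.629763) − 1) = 5.275492
T_max/T_min = cosh(S/(2a)) = 1.204942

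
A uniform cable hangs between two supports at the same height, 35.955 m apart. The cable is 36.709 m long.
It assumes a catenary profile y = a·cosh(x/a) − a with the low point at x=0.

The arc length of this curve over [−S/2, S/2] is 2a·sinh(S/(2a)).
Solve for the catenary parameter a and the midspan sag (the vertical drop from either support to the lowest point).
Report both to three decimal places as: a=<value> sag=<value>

a=50.840 sag=3.212

seed: a₀ = √(S³/(24(L−S))) = √(35.955³/(24·0.754)) = 50.681288
iter 1: u=0.354717  f(a)=+4.758e-03  f'(a)=-3.013e-02  a ← 50.681288 − (+4.758e-03/-3.013e-02) = 50.839194
iter 2: u=0.353615  f(a)=+2.233e-05  f'(a)=-2.985e-02  a ← 50.839194 − (+2.233e-05/-2.985e-02) = 50.839942
iter 3: u=0.353610  f(a)=+4.969e-10  f'(a)=-2.985e-02  a ← 50.839942 − (+4.969e-10/-2.985e-02) = 50.839942
iter 4: u=0.353610  f(a)=+0.000e+00  f'(a)=-2.985e-02  a ← 50.839942 − (+0.000e+00/-2.985e-02) = 50.839942
converged: |Δa| < 1e-12 after 4 iterations
sag = a·(cosh(S/(2a)) − 1) = 50.839942·(cosh(0.353610) − 1) = 3.211768
T_max/T_min = cosh(S/(2a)) = 1.063174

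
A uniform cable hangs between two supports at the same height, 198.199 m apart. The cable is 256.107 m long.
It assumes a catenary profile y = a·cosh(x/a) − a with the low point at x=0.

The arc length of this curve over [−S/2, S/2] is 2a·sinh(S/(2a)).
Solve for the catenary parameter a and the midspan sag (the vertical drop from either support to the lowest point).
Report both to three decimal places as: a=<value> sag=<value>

seed: a₀ = √(S³/(24(L−S))) = √(198.199³/(24·57.908)) = 74.847498
iter 1: u=1.324019  f(a)=+5.293e+00  f'(a)=-1.836e+00  a ← 74.847498 − (+5.293e+00/-1.836e+00) = 77.730037
iter 2: u=1.274919  f(a)=+3.211e-01  f'(a)=-1.620e+00  a ← 77.730037 − (+3.211e-01/-1.620e+00) = 77.928319
iter 3: u=1.271675  f(a)=+1.351e-03  f'(a)=-1.606e+00  a ← 77.928319 − (+1.351e-03/-1.606e+00) = 77.929160
iter 4: u=1.271661  f(a)=+2.413e-08  f'(a)=-1.606e+00  a ← 77.929160 − (+2.413e-08/-1.606e+00) = 77.929160
iter 5: u=1.271661  f(a)=+0.000e+00  f'(a)=-1.606e+00  a ← 77.929160 − (+0.000e+00/-1.606e+00) = 77.929160
converged: |Δa| < 1e-12 after 5 iterations
sag = a·(cosh(S/(2a)) − 1) = 77.929160·(cosh(1.271661) − 1) = 71.972984
T_max/T_min = cosh(S/(2a)) = 1.923569

a=77.929 sag=71.973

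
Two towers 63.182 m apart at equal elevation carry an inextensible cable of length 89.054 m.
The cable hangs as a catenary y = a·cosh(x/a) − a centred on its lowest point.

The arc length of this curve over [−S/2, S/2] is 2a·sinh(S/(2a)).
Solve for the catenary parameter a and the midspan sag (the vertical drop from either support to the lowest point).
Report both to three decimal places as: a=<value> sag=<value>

a=21.291 sag=28.064

seed: a₀ = √(S³/(24(L−S))) = √(63.182³/(24·25.872)) = 20.154379
iter 1: u=1.567451  f(a)=+3.371e+00  f'(a)=-3.256e+00  a ← 20.154379 − (+3.371e+00/-3.256e+00) = 21.189561
iter 2: u=1.490876  f(a)=+2.771e-01  f'(a)=-2.741e+00  a ← 21.189561 − (+2.771e-01/-2.741e+00) = 21.290661
iter 3: u=1.483796  f(a)=+2.243e-03  f'(a)=-2.697e+00  a ← 21.290661 − (+2.243e-03/-2.697e+00) = 21.291493
iter 4: u=1.483738  f(a)=+1.497e-07  f'(a)=-2.696e+00  a ← 21.291493 − (+1.497e-07/-2.696e+00) = 21.291493
iter 5: u=1.483738  f(a)=-1.421e-14  f'(a)=-2.696e+00  a ← 21.291493 − (-1.421e-14/-2.696e+00) = 21.291493
converged: |Δa| < 1e-12 after 5 iterations
sag = a·(cosh(S/(2a)) − 1) = 21.291493·(cosh(1.483738) − 1) = 28.064169
T_max/T_min = cosh(S/(2a)) = 2.318093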